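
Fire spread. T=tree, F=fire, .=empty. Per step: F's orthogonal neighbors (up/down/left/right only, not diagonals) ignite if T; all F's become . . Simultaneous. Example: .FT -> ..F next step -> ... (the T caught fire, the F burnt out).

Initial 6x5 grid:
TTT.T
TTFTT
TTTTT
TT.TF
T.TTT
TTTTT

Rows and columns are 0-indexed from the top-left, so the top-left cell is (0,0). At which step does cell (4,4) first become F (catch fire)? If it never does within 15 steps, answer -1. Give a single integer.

Step 1: cell (4,4)='F' (+7 fires, +2 burnt)
  -> target ignites at step 1
Step 2: cell (4,4)='.' (+7 fires, +7 burnt)
Step 3: cell (4,4)='.' (+6 fires, +7 burnt)
Step 4: cell (4,4)='.' (+2 fires, +6 burnt)
Step 5: cell (4,4)='.' (+2 fires, +2 burnt)
Step 6: cell (4,4)='.' (+1 fires, +2 burnt)
Step 7: cell (4,4)='.' (+0 fires, +1 burnt)
  fire out at step 7

1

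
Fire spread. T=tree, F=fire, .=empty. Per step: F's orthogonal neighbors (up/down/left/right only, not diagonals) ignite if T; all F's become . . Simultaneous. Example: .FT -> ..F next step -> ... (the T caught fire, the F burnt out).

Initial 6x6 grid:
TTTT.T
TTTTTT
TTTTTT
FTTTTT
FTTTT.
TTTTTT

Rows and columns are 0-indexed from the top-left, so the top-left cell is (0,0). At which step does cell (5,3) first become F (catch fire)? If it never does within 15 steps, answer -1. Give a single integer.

Step 1: cell (5,3)='T' (+4 fires, +2 burnt)
Step 2: cell (5,3)='T' (+5 fires, +4 burnt)
Step 3: cell (5,3)='T' (+6 fires, +5 burnt)
Step 4: cell (5,3)='F' (+6 fires, +6 burnt)
  -> target ignites at step 4
Step 5: cell (5,3)='.' (+5 fires, +6 burnt)
Step 6: cell (5,3)='.' (+4 fires, +5 burnt)
Step 7: cell (5,3)='.' (+1 fires, +4 burnt)
Step 8: cell (5,3)='.' (+1 fires, +1 burnt)
Step 9: cell (5,3)='.' (+0 fires, +1 burnt)
  fire out at step 9

4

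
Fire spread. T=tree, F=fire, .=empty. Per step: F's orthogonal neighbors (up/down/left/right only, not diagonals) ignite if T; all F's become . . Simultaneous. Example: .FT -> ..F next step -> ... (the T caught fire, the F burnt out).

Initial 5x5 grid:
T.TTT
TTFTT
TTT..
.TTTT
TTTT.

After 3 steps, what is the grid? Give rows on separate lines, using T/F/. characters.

Step 1: 4 trees catch fire, 1 burn out
  T.FTT
  TF.FT
  TTF..
  .TTTT
  TTTT.
Step 2: 5 trees catch fire, 4 burn out
  T..FT
  F...F
  TF...
  .TFTT
  TTTT.
Step 3: 6 trees catch fire, 5 burn out
  F...F
  .....
  F....
  .F.FT
  TTFT.

F...F
.....
F....
.F.FT
TTFT.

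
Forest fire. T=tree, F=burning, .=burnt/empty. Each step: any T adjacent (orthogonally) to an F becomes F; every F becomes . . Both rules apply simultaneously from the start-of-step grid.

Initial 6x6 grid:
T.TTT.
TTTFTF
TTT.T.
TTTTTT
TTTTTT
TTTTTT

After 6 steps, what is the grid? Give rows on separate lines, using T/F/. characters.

Step 1: 3 trees catch fire, 2 burn out
  T.TFT.
  TTF.F.
  TTT.T.
  TTTTTT
  TTTTTT
  TTTTTT
Step 2: 5 trees catch fire, 3 burn out
  T.F.F.
  TF....
  TTF.F.
  TTTTTT
  TTTTTT
  TTTTTT
Step 3: 4 trees catch fire, 5 burn out
  T.....
  F.....
  TF....
  TTFTFT
  TTTTTT
  TTTTTT
Step 4: 7 trees catch fire, 4 burn out
  F.....
  ......
  F.....
  TF.F.F
  TTFTFT
  TTTTTT
Step 5: 6 trees catch fire, 7 burn out
  ......
  ......
  ......
  F.....
  TF.F.F
  TTFTFT
Step 6: 4 trees catch fire, 6 burn out
  ......
  ......
  ......
  ......
  F.....
  TF.F.F

......
......
......
......
F.....
TF.F.F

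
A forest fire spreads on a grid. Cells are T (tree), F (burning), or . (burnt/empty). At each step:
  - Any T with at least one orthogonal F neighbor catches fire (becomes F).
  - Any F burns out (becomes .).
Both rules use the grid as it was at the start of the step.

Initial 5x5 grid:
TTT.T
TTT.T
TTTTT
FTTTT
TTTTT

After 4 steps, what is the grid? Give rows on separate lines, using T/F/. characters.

Step 1: 3 trees catch fire, 1 burn out
  TTT.T
  TTT.T
  FTTTT
  .FTTT
  FTTTT
Step 2: 4 trees catch fire, 3 burn out
  TTT.T
  FTT.T
  .FTTT
  ..FTT
  .FTTT
Step 3: 5 trees catch fire, 4 burn out
  FTT.T
  .FT.T
  ..FTT
  ...FT
  ..FTT
Step 4: 5 trees catch fire, 5 burn out
  .FT.T
  ..F.T
  ...FT
  ....F
  ...FT

.FT.T
..F.T
...FT
....F
...FT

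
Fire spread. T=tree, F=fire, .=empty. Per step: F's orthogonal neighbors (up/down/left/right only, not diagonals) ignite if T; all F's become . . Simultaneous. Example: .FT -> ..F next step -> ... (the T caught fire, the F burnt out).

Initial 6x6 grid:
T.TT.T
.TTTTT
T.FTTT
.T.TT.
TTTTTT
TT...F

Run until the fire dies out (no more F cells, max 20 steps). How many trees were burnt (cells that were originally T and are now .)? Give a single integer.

Step 1: +3 fires, +2 burnt (F count now 3)
Step 2: +6 fires, +3 burnt (F count now 6)
Step 3: +5 fires, +6 burnt (F count now 5)
Step 4: +2 fires, +5 burnt (F count now 2)
Step 5: +2 fires, +2 burnt (F count now 2)
Step 6: +3 fires, +2 burnt (F count now 3)
Step 7: +1 fires, +3 burnt (F count now 1)
Step 8: +0 fires, +1 burnt (F count now 0)
Fire out after step 8
Initially T: 24, now '.': 34
Total burnt (originally-T cells now '.'): 22

Answer: 22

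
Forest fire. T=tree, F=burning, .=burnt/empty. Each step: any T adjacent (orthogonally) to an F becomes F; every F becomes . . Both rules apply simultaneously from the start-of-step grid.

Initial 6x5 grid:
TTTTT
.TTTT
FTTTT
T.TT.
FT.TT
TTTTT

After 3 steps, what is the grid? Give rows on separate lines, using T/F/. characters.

Step 1: 4 trees catch fire, 2 burn out
  TTTTT
  .TTTT
  .FTTT
  F.TT.
  .F.TT
  FTTTT
Step 2: 3 trees catch fire, 4 burn out
  TTTTT
  .FTTT
  ..FTT
  ..TT.
  ...TT
  .FTTT
Step 3: 5 trees catch fire, 3 burn out
  TFTTT
  ..FTT
  ...FT
  ..FT.
  ...TT
  ..FTT

TFTTT
..FTT
...FT
..FT.
...TT
..FTT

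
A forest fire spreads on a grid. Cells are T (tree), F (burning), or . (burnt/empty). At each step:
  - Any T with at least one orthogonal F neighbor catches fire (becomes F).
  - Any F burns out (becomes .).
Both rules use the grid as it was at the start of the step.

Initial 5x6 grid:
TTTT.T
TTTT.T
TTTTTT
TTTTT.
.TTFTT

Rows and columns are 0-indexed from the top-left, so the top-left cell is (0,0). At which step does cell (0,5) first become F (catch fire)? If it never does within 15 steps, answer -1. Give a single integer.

Step 1: cell (0,5)='T' (+3 fires, +1 burnt)
Step 2: cell (0,5)='T' (+5 fires, +3 burnt)
Step 3: cell (0,5)='T' (+4 fires, +5 burnt)
Step 4: cell (0,5)='T' (+5 fires, +4 burnt)
Step 5: cell (0,5)='T' (+4 fires, +5 burnt)
Step 6: cell (0,5)='F' (+3 fires, +4 burnt)
  -> target ignites at step 6
Step 7: cell (0,5)='.' (+1 fires, +3 burnt)
Step 8: cell (0,5)='.' (+0 fires, +1 burnt)
  fire out at step 8

6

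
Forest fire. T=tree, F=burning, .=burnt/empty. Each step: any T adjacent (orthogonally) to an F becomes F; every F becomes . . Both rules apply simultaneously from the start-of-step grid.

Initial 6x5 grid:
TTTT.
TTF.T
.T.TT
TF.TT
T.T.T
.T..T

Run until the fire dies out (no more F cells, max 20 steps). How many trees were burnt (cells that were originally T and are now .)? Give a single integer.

Answer: 9

Derivation:
Step 1: +4 fires, +2 burnt (F count now 4)
Step 2: +4 fires, +4 burnt (F count now 4)
Step 3: +1 fires, +4 burnt (F count now 1)
Step 4: +0 fires, +1 burnt (F count now 0)
Fire out after step 4
Initially T: 18, now '.': 21
Total burnt (originally-T cells now '.'): 9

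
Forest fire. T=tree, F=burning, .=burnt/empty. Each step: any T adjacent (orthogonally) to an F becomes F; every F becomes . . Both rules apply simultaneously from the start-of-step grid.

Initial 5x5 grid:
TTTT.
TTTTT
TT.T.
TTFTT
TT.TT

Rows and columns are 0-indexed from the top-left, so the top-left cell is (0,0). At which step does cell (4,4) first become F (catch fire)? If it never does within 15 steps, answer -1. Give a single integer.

Step 1: cell (4,4)='T' (+2 fires, +1 burnt)
Step 2: cell (4,4)='T' (+6 fires, +2 burnt)
Step 3: cell (4,4)='F' (+5 fires, +6 burnt)
  -> target ignites at step 3
Step 4: cell (4,4)='.' (+5 fires, +5 burnt)
Step 5: cell (4,4)='.' (+2 fires, +5 burnt)
Step 6: cell (4,4)='.' (+0 fires, +2 burnt)
  fire out at step 6

3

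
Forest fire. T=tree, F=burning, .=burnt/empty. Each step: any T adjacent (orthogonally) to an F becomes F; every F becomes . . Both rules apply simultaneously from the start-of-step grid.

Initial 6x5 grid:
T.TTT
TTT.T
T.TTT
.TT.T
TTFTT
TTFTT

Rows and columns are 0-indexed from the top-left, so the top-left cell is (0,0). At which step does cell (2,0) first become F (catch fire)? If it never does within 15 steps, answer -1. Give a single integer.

Step 1: cell (2,0)='T' (+5 fires, +2 burnt)
Step 2: cell (2,0)='T' (+6 fires, +5 burnt)
Step 3: cell (2,0)='T' (+3 fires, +6 burnt)
Step 4: cell (2,0)='T' (+3 fires, +3 burnt)
Step 5: cell (2,0)='T' (+3 fires, +3 burnt)
Step 6: cell (2,0)='F' (+3 fires, +3 burnt)
  -> target ignites at step 6
Step 7: cell (2,0)='.' (+0 fires, +3 burnt)
  fire out at step 7

6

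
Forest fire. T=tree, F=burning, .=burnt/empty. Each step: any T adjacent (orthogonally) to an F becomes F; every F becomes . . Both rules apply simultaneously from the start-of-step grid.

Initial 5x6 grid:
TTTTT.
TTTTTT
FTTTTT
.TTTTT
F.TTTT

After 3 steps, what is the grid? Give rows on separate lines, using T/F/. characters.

Step 1: 2 trees catch fire, 2 burn out
  TTTTT.
  FTTTTT
  .FTTTT
  .TTTTT
  ..TTTT
Step 2: 4 trees catch fire, 2 burn out
  FTTTT.
  .FTTTT
  ..FTTT
  .FTTTT
  ..TTTT
Step 3: 4 trees catch fire, 4 burn out
  .FTTT.
  ..FTTT
  ...FTT
  ..FTTT
  ..TTTT

.FTTT.
..FTTT
...FTT
..FTTT
..TTTT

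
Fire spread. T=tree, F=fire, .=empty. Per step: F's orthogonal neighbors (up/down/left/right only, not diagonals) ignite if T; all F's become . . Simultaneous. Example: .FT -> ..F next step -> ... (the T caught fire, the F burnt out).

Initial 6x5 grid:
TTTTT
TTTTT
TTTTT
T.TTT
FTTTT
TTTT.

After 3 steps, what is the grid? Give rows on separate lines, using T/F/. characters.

Step 1: 3 trees catch fire, 1 burn out
  TTTTT
  TTTTT
  TTTTT
  F.TTT
  .FTTT
  FTTT.
Step 2: 3 trees catch fire, 3 burn out
  TTTTT
  TTTTT
  FTTTT
  ..TTT
  ..FTT
  .FTT.
Step 3: 5 trees catch fire, 3 burn out
  TTTTT
  FTTTT
  .FTTT
  ..FTT
  ...FT
  ..FT.

TTTTT
FTTTT
.FTTT
..FTT
...FT
..FT.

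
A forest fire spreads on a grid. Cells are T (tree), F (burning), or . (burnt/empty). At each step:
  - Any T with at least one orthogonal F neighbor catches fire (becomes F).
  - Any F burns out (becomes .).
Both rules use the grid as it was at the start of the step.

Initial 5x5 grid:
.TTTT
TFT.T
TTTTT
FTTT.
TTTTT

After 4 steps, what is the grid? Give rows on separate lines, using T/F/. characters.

Step 1: 7 trees catch fire, 2 burn out
  .FTTT
  F.F.T
  FFTTT
  .FTT.
  FTTTT
Step 2: 4 trees catch fire, 7 burn out
  ..FTT
  ....T
  ..FTT
  ..FT.
  .FTTT
Step 3: 4 trees catch fire, 4 burn out
  ...FT
  ....T
  ...FT
  ...F.
  ..FTT
Step 4: 3 trees catch fire, 4 burn out
  ....F
  ....T
  ....F
  .....
  ...FT

....F
....T
....F
.....
...FT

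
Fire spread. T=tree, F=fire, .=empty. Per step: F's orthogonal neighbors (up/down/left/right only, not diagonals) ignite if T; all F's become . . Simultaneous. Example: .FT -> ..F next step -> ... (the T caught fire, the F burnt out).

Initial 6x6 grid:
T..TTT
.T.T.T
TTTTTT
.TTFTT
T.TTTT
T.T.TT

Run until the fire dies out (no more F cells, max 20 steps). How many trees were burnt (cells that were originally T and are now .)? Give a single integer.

Answer: 23

Derivation:
Step 1: +4 fires, +1 burnt (F count now 4)
Step 2: +7 fires, +4 burnt (F count now 7)
Step 3: +6 fires, +7 burnt (F count now 6)
Step 4: +5 fires, +6 burnt (F count now 5)
Step 5: +1 fires, +5 burnt (F count now 1)
Step 6: +0 fires, +1 burnt (F count now 0)
Fire out after step 6
Initially T: 26, now '.': 33
Total burnt (originally-T cells now '.'): 23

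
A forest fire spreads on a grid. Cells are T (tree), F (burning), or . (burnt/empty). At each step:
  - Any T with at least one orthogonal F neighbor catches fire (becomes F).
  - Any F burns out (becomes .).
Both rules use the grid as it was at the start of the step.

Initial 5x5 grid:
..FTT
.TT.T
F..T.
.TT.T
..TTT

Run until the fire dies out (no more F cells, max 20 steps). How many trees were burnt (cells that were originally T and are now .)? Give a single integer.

Step 1: +2 fires, +2 burnt (F count now 2)
Step 2: +2 fires, +2 burnt (F count now 2)
Step 3: +1 fires, +2 burnt (F count now 1)
Step 4: +0 fires, +1 burnt (F count now 0)
Fire out after step 4
Initially T: 12, now '.': 18
Total burnt (originally-T cells now '.'): 5

Answer: 5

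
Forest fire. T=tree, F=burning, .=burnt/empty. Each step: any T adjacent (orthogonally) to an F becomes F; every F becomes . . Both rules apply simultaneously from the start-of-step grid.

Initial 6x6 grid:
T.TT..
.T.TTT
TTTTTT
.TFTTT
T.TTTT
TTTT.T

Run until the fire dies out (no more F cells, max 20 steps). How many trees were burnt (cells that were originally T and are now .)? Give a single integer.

Answer: 26

Derivation:
Step 1: +4 fires, +1 burnt (F count now 4)
Step 2: +5 fires, +4 burnt (F count now 5)
Step 3: +8 fires, +5 burnt (F count now 8)
Step 4: +5 fires, +8 burnt (F count now 5)
Step 5: +4 fires, +5 burnt (F count now 4)
Step 6: +0 fires, +4 burnt (F count now 0)
Fire out after step 6
Initially T: 27, now '.': 35
Total burnt (originally-T cells now '.'): 26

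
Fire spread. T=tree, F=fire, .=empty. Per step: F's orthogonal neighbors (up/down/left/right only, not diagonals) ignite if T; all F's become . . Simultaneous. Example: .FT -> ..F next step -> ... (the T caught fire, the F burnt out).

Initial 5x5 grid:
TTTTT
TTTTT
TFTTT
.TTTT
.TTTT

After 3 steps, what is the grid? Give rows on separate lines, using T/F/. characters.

Step 1: 4 trees catch fire, 1 burn out
  TTTTT
  TFTTT
  F.FTT
  .FTTT
  .TTTT
Step 2: 6 trees catch fire, 4 burn out
  TFTTT
  F.FTT
  ...FT
  ..FTT
  .FTTT
Step 3: 6 trees catch fire, 6 burn out
  F.FTT
  ...FT
  ....F
  ...FT
  ..FTT

F.FTT
...FT
....F
...FT
..FTT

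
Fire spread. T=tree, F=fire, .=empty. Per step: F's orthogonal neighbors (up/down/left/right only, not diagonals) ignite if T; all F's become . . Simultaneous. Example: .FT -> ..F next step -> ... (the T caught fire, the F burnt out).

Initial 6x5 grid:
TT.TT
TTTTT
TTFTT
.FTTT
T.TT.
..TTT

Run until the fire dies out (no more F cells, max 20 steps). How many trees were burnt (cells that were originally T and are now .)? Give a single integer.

Answer: 21

Derivation:
Step 1: +4 fires, +2 burnt (F count now 4)
Step 2: +6 fires, +4 burnt (F count now 6)
Step 3: +7 fires, +6 burnt (F count now 7)
Step 4: +3 fires, +7 burnt (F count now 3)
Step 5: +1 fires, +3 burnt (F count now 1)
Step 6: +0 fires, +1 burnt (F count now 0)
Fire out after step 6
Initially T: 22, now '.': 29
Total burnt (originally-T cells now '.'): 21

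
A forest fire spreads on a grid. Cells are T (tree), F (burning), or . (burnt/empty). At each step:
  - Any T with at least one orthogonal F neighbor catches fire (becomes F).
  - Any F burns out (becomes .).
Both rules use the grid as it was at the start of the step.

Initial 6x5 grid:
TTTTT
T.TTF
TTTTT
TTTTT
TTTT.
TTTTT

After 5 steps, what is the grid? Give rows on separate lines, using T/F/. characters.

Step 1: 3 trees catch fire, 1 burn out
  TTTTF
  T.TF.
  TTTTF
  TTTTT
  TTTT.
  TTTTT
Step 2: 4 trees catch fire, 3 burn out
  TTTF.
  T.F..
  TTTF.
  TTTTF
  TTTT.
  TTTTT
Step 3: 3 trees catch fire, 4 burn out
  TTF..
  T....
  TTF..
  TTTF.
  TTTT.
  TTTTT
Step 4: 4 trees catch fire, 3 burn out
  TF...
  T....
  TF...
  TTF..
  TTTF.
  TTTTT
Step 5: 5 trees catch fire, 4 burn out
  F....
  T....
  F....
  TF...
  TTF..
  TTTFT

F....
T....
F....
TF...
TTF..
TTTFT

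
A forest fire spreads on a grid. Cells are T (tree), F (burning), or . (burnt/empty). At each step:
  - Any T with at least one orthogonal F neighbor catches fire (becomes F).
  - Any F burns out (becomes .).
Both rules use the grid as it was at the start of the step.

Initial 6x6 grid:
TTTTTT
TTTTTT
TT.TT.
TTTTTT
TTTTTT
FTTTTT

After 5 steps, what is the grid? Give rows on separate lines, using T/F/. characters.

Step 1: 2 trees catch fire, 1 burn out
  TTTTTT
  TTTTTT
  TT.TT.
  TTTTTT
  FTTTTT
  .FTTTT
Step 2: 3 trees catch fire, 2 burn out
  TTTTTT
  TTTTTT
  TT.TT.
  FTTTTT
  .FTTTT
  ..FTTT
Step 3: 4 trees catch fire, 3 burn out
  TTTTTT
  TTTTTT
  FT.TT.
  .FTTTT
  ..FTTT
  ...FTT
Step 4: 5 trees catch fire, 4 burn out
  TTTTTT
  FTTTTT
  .F.TT.
  ..FTTT
  ...FTT
  ....FT
Step 5: 5 trees catch fire, 5 burn out
  FTTTTT
  .FTTTT
  ...TT.
  ...FTT
  ....FT
  .....F

FTTTTT
.FTTTT
...TT.
...FTT
....FT
.....F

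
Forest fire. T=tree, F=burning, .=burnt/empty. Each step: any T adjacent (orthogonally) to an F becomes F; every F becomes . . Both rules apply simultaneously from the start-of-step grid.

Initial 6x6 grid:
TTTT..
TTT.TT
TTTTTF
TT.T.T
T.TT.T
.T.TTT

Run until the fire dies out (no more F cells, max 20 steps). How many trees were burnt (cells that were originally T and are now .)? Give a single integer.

Step 1: +3 fires, +1 burnt (F count now 3)
Step 2: +3 fires, +3 burnt (F count now 3)
Step 3: +3 fires, +3 burnt (F count now 3)
Step 4: +4 fires, +3 burnt (F count now 4)
Step 5: +6 fires, +4 burnt (F count now 6)
Step 6: +4 fires, +6 burnt (F count now 4)
Step 7: +2 fires, +4 burnt (F count now 2)
Step 8: +0 fires, +2 burnt (F count now 0)
Fire out after step 8
Initially T: 26, now '.': 35
Total burnt (originally-T cells now '.'): 25

Answer: 25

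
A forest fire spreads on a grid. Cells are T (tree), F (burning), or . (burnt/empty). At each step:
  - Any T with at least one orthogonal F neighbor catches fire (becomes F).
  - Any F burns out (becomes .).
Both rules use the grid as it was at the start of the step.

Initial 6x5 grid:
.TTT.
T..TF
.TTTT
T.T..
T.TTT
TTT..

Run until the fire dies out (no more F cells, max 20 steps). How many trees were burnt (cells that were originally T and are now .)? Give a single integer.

Answer: 17

Derivation:
Step 1: +2 fires, +1 burnt (F count now 2)
Step 2: +2 fires, +2 burnt (F count now 2)
Step 3: +2 fires, +2 burnt (F count now 2)
Step 4: +3 fires, +2 burnt (F count now 3)
Step 5: +1 fires, +3 burnt (F count now 1)
Step 6: +2 fires, +1 burnt (F count now 2)
Step 7: +2 fires, +2 burnt (F count now 2)
Step 8: +1 fires, +2 burnt (F count now 1)
Step 9: +1 fires, +1 burnt (F count now 1)
Step 10: +1 fires, +1 burnt (F count now 1)
Step 11: +0 fires, +1 burnt (F count now 0)
Fire out after step 11
Initially T: 18, now '.': 29
Total burnt (originally-T cells now '.'): 17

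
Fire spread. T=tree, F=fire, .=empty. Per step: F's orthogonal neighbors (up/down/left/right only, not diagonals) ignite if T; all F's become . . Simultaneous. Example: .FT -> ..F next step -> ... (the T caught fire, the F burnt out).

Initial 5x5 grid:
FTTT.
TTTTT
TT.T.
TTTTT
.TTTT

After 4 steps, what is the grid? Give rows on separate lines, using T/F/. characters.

Step 1: 2 trees catch fire, 1 burn out
  .FTT.
  FTTTT
  TT.T.
  TTTTT
  .TTTT
Step 2: 3 trees catch fire, 2 burn out
  ..FT.
  .FTTT
  FT.T.
  TTTTT
  .TTTT
Step 3: 4 trees catch fire, 3 burn out
  ...F.
  ..FTT
  .F.T.
  FTTTT
  .TTTT
Step 4: 2 trees catch fire, 4 burn out
  .....
  ...FT
  ...T.
  .FTTT
  .TTTT

.....
...FT
...T.
.FTTT
.TTTT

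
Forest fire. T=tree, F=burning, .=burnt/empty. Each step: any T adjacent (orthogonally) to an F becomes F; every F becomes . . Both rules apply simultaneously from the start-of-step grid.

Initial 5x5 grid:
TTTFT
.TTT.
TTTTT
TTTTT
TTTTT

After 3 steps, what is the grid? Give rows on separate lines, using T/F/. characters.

Step 1: 3 trees catch fire, 1 burn out
  TTF.F
  .TTF.
  TTTTT
  TTTTT
  TTTTT
Step 2: 3 trees catch fire, 3 burn out
  TF...
  .TF..
  TTTFT
  TTTTT
  TTTTT
Step 3: 5 trees catch fire, 3 burn out
  F....
  .F...
  TTF.F
  TTTFT
  TTTTT

F....
.F...
TTF.F
TTTFT
TTTTT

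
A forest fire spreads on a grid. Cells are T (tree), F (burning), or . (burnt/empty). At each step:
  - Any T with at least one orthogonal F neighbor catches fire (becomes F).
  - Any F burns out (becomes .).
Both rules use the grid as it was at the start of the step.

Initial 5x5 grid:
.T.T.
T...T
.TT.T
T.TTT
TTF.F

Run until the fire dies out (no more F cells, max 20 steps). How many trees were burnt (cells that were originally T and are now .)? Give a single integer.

Step 1: +3 fires, +2 burnt (F count now 3)
Step 2: +4 fires, +3 burnt (F count now 4)
Step 3: +3 fires, +4 burnt (F count now 3)
Step 4: +0 fires, +3 burnt (F count now 0)
Fire out after step 4
Initially T: 13, now '.': 22
Total burnt (originally-T cells now '.'): 10

Answer: 10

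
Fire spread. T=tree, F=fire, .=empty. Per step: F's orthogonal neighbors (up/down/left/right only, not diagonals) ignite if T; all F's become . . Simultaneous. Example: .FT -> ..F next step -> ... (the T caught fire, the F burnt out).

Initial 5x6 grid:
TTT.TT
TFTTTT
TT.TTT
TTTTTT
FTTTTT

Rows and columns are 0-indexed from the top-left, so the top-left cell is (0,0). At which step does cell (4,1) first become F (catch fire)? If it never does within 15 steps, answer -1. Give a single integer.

Step 1: cell (4,1)='F' (+6 fires, +2 burnt)
  -> target ignites at step 1
Step 2: cell (4,1)='.' (+6 fires, +6 burnt)
Step 3: cell (4,1)='.' (+4 fires, +6 burnt)
Step 4: cell (4,1)='.' (+5 fires, +4 burnt)
Step 5: cell (4,1)='.' (+4 fires, +5 burnt)
Step 6: cell (4,1)='.' (+1 fires, +4 burnt)
Step 7: cell (4,1)='.' (+0 fires, +1 burnt)
  fire out at step 7

1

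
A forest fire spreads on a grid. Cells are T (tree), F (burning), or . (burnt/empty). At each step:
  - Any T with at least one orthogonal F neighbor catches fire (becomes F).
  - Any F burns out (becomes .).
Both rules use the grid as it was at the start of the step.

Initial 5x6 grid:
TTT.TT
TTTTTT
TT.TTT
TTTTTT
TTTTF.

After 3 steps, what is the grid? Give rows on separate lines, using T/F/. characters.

Step 1: 2 trees catch fire, 1 burn out
  TTT.TT
  TTTTTT
  TT.TTT
  TTTTFT
  TTTF..
Step 2: 4 trees catch fire, 2 burn out
  TTT.TT
  TTTTTT
  TT.TFT
  TTTF.F
  TTF...
Step 3: 5 trees catch fire, 4 burn out
  TTT.TT
  TTTTFT
  TT.F.F
  TTF...
  TF....

TTT.TT
TTTTFT
TT.F.F
TTF...
TF....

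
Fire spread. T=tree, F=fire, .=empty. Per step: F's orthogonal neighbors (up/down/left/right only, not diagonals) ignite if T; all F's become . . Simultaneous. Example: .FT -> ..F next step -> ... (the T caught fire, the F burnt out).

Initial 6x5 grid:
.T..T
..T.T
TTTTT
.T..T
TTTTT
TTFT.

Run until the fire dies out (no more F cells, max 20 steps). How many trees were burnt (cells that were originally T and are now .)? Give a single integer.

Answer: 18

Derivation:
Step 1: +3 fires, +1 burnt (F count now 3)
Step 2: +3 fires, +3 burnt (F count now 3)
Step 3: +3 fires, +3 burnt (F count now 3)
Step 4: +2 fires, +3 burnt (F count now 2)
Step 5: +3 fires, +2 burnt (F count now 3)
Step 6: +3 fires, +3 burnt (F count now 3)
Step 7: +1 fires, +3 burnt (F count now 1)
Step 8: +0 fires, +1 burnt (F count now 0)
Fire out after step 8
Initially T: 19, now '.': 29
Total burnt (originally-T cells now '.'): 18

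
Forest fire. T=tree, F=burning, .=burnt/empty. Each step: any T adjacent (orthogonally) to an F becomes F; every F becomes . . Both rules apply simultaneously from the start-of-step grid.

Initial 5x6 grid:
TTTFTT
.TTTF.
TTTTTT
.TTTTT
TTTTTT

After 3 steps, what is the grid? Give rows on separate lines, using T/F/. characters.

Step 1: 4 trees catch fire, 2 burn out
  TTF.FT
  .TTF..
  TTTTFT
  .TTTTT
  TTTTTT
Step 2: 6 trees catch fire, 4 burn out
  TF...F
  .TF...
  TTTF.F
  .TTTFT
  TTTTTT
Step 3: 6 trees catch fire, 6 burn out
  F.....
  .F....
  TTF...
  .TTF.F
  TTTTFT

F.....
.F....
TTF...
.TTF.F
TTTTFT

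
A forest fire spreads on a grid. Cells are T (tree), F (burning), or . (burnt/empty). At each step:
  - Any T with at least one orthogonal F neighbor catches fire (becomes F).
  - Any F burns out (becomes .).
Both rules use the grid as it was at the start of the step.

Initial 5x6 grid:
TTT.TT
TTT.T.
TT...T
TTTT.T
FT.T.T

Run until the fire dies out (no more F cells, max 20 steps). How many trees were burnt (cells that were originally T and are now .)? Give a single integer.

Answer: 14

Derivation:
Step 1: +2 fires, +1 burnt (F count now 2)
Step 2: +2 fires, +2 burnt (F count now 2)
Step 3: +3 fires, +2 burnt (F count now 3)
Step 4: +3 fires, +3 burnt (F count now 3)
Step 5: +3 fires, +3 burnt (F count now 3)
Step 6: +1 fires, +3 burnt (F count now 1)
Step 7: +0 fires, +1 burnt (F count now 0)
Fire out after step 7
Initially T: 20, now '.': 24
Total burnt (originally-T cells now '.'): 14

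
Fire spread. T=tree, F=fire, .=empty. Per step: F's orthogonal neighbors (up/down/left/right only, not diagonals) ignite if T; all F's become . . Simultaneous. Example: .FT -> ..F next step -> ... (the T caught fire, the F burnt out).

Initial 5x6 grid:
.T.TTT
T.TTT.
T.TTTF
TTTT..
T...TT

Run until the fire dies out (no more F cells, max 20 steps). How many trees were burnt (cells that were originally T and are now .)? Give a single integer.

Answer: 16

Derivation:
Step 1: +1 fires, +1 burnt (F count now 1)
Step 2: +2 fires, +1 burnt (F count now 2)
Step 3: +4 fires, +2 burnt (F count now 4)
Step 4: +4 fires, +4 burnt (F count now 4)
Step 5: +1 fires, +4 burnt (F count now 1)
Step 6: +1 fires, +1 burnt (F count now 1)
Step 7: +2 fires, +1 burnt (F count now 2)
Step 8: +1 fires, +2 burnt (F count now 1)
Step 9: +0 fires, +1 burnt (F count now 0)
Fire out after step 9
Initially T: 19, now '.': 27
Total burnt (originally-T cells now '.'): 16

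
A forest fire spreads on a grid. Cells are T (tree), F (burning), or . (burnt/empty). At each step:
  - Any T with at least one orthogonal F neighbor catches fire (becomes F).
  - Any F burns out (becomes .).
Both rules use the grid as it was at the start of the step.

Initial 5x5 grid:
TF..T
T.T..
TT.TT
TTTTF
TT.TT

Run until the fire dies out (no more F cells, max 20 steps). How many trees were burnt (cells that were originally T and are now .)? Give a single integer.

Answer: 14

Derivation:
Step 1: +4 fires, +2 burnt (F count now 4)
Step 2: +4 fires, +4 burnt (F count now 4)
Step 3: +2 fires, +4 burnt (F count now 2)
Step 4: +3 fires, +2 burnt (F count now 3)
Step 5: +1 fires, +3 burnt (F count now 1)
Step 6: +0 fires, +1 burnt (F count now 0)
Fire out after step 6
Initially T: 16, now '.': 23
Total burnt (originally-T cells now '.'): 14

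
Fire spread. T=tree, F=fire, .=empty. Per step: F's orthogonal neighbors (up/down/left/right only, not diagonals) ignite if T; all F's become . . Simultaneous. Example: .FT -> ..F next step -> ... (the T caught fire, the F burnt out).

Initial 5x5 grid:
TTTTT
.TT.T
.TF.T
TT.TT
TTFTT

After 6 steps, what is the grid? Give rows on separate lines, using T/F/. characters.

Step 1: 4 trees catch fire, 2 burn out
  TTTTT
  .TF.T
  .F..T
  TT.TT
  TF.FT
Step 2: 6 trees catch fire, 4 burn out
  TTFTT
  .F..T
  ....T
  TF.FT
  F...F
Step 3: 4 trees catch fire, 6 burn out
  TF.FT
  ....T
  ....T
  F...F
  .....
Step 4: 3 trees catch fire, 4 burn out
  F...F
  ....T
  ....F
  .....
  .....
Step 5: 1 trees catch fire, 3 burn out
  .....
  ....F
  .....
  .....
  .....
Step 6: 0 trees catch fire, 1 burn out
  .....
  .....
  .....
  .....
  .....

.....
.....
.....
.....
.....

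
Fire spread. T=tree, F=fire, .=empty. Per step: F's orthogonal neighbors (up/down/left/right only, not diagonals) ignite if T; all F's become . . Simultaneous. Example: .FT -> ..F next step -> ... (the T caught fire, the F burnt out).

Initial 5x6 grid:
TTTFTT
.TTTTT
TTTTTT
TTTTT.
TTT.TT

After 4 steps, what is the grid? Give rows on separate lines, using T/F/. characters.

Step 1: 3 trees catch fire, 1 burn out
  TTF.FT
  .TTFTT
  TTTTTT
  TTTTT.
  TTT.TT
Step 2: 5 trees catch fire, 3 burn out
  TF...F
  .TF.FT
  TTTFTT
  TTTTT.
  TTT.TT
Step 3: 6 trees catch fire, 5 burn out
  F.....
  .F...F
  TTF.FT
  TTTFT.
  TTT.TT
Step 4: 4 trees catch fire, 6 burn out
  ......
  ......
  TF...F
  TTF.F.
  TTT.TT

......
......
TF...F
TTF.F.
TTT.TT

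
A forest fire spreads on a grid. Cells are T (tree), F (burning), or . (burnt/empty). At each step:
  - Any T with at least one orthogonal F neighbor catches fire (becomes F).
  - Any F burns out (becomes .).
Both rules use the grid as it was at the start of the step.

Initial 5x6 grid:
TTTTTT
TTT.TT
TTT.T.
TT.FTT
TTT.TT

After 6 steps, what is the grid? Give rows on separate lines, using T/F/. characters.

Step 1: 1 trees catch fire, 1 burn out
  TTTTTT
  TTT.TT
  TTT.T.
  TT..FT
  TTT.TT
Step 2: 3 trees catch fire, 1 burn out
  TTTTTT
  TTT.TT
  TTT.F.
  TT...F
  TTT.FT
Step 3: 2 trees catch fire, 3 burn out
  TTTTTT
  TTT.FT
  TTT...
  TT....
  TTT..F
Step 4: 2 trees catch fire, 2 burn out
  TTTTFT
  TTT..F
  TTT...
  TT....
  TTT...
Step 5: 2 trees catch fire, 2 burn out
  TTTF.F
  TTT...
  TTT...
  TT....
  TTT...
Step 6: 1 trees catch fire, 2 burn out
  TTF...
  TTT...
  TTT...
  TT....
  TTT...

TTF...
TTT...
TTT...
TT....
TTT...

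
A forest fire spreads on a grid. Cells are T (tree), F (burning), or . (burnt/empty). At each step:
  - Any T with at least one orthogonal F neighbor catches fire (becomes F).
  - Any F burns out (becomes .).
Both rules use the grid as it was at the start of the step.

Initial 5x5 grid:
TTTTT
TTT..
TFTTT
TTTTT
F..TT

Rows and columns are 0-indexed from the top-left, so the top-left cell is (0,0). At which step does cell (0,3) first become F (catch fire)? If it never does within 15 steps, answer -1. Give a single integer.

Step 1: cell (0,3)='T' (+5 fires, +2 burnt)
Step 2: cell (0,3)='T' (+5 fires, +5 burnt)
Step 3: cell (0,3)='T' (+4 fires, +5 burnt)
Step 4: cell (0,3)='F' (+3 fires, +4 burnt)
  -> target ignites at step 4
Step 5: cell (0,3)='.' (+2 fires, +3 burnt)
Step 6: cell (0,3)='.' (+0 fires, +2 burnt)
  fire out at step 6

4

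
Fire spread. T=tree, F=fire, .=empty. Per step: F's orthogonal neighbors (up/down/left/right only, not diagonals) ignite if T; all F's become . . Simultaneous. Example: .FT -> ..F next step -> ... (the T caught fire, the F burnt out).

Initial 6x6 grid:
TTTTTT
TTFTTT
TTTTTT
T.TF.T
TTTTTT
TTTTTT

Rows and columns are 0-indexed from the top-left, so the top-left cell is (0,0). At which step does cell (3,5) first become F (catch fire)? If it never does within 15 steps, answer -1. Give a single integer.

Step 1: cell (3,5)='T' (+7 fires, +2 burnt)
Step 2: cell (3,5)='T' (+9 fires, +7 burnt)
Step 3: cell (3,5)='T' (+9 fires, +9 burnt)
Step 4: cell (3,5)='F' (+6 fires, +9 burnt)
  -> target ignites at step 4
Step 5: cell (3,5)='.' (+1 fires, +6 burnt)
Step 6: cell (3,5)='.' (+0 fires, +1 burnt)
  fire out at step 6

4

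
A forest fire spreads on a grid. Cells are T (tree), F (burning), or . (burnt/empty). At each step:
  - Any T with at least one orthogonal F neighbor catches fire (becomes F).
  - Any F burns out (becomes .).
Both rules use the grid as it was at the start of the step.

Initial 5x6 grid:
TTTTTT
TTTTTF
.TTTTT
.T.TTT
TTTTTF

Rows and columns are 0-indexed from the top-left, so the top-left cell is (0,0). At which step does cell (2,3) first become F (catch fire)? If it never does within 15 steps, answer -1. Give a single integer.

Step 1: cell (2,3)='T' (+5 fires, +2 burnt)
Step 2: cell (2,3)='T' (+5 fires, +5 burnt)
Step 3: cell (2,3)='F' (+5 fires, +5 burnt)
  -> target ignites at step 3
Step 4: cell (2,3)='.' (+4 fires, +5 burnt)
Step 5: cell (2,3)='.' (+5 fires, +4 burnt)
Step 6: cell (2,3)='.' (+1 fires, +5 burnt)
Step 7: cell (2,3)='.' (+0 fires, +1 burnt)
  fire out at step 7

3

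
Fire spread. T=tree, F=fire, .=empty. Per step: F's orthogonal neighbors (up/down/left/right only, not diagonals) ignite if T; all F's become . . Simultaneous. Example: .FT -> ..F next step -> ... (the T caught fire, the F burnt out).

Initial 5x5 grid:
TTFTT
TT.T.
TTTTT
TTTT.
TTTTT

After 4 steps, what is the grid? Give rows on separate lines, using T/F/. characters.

Step 1: 2 trees catch fire, 1 burn out
  TF.FT
  TT.T.
  TTTTT
  TTTT.
  TTTTT
Step 2: 4 trees catch fire, 2 burn out
  F...F
  TF.F.
  TTTTT
  TTTT.
  TTTTT
Step 3: 3 trees catch fire, 4 burn out
  .....
  F....
  TFTFT
  TTTT.
  TTTTT
Step 4: 5 trees catch fire, 3 burn out
  .....
  .....
  F.F.F
  TFTF.
  TTTTT

.....
.....
F.F.F
TFTF.
TTTTT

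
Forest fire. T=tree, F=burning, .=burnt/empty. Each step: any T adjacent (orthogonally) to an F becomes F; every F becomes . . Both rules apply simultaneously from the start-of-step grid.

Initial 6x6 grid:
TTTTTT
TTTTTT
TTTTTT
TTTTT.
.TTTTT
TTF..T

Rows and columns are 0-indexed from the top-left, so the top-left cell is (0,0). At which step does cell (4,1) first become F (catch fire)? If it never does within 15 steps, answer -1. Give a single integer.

Step 1: cell (4,1)='T' (+2 fires, +1 burnt)
Step 2: cell (4,1)='F' (+4 fires, +2 burnt)
  -> target ignites at step 2
Step 3: cell (4,1)='.' (+4 fires, +4 burnt)
Step 4: cell (4,1)='.' (+6 fires, +4 burnt)
Step 5: cell (4,1)='.' (+6 fires, +6 burnt)
Step 6: cell (4,1)='.' (+5 fires, +6 burnt)
Step 7: cell (4,1)='.' (+3 fires, +5 burnt)
Step 8: cell (4,1)='.' (+1 fires, +3 burnt)
Step 9: cell (4,1)='.' (+0 fires, +1 burnt)
  fire out at step 9

2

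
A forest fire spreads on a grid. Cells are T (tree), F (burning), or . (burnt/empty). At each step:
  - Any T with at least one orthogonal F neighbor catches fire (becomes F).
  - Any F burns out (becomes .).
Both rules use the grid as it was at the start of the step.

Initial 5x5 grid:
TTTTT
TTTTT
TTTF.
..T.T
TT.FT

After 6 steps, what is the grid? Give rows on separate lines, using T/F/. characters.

Step 1: 3 trees catch fire, 2 burn out
  TTTTT
  TTTFT
  TTF..
  ..T.T
  TT..F
Step 2: 6 trees catch fire, 3 burn out
  TTTFT
  TTF.F
  TF...
  ..F.F
  TT...
Step 3: 4 trees catch fire, 6 burn out
  TTF.F
  TF...
  F....
  .....
  TT...
Step 4: 2 trees catch fire, 4 burn out
  TF...
  F....
  .....
  .....
  TT...
Step 5: 1 trees catch fire, 2 burn out
  F....
  .....
  .....
  .....
  TT...
Step 6: 0 trees catch fire, 1 burn out
  .....
  .....
  .....
  .....
  TT...

.....
.....
.....
.....
TT...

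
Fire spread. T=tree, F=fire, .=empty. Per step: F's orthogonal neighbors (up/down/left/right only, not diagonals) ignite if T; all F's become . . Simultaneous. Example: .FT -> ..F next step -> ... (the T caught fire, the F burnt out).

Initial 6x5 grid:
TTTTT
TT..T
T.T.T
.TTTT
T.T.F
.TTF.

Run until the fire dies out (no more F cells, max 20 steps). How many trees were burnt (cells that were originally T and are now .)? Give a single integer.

Step 1: +2 fires, +2 burnt (F count now 2)
Step 2: +4 fires, +2 burnt (F count now 4)
Step 3: +2 fires, +4 burnt (F count now 2)
Step 4: +3 fires, +2 burnt (F count now 3)
Step 5: +1 fires, +3 burnt (F count now 1)
Step 6: +1 fires, +1 burnt (F count now 1)
Step 7: +1 fires, +1 burnt (F count now 1)
Step 8: +2 fires, +1 burnt (F count now 2)
Step 9: +1 fires, +2 burnt (F count now 1)
Step 10: +1 fires, +1 burnt (F count now 1)
Step 11: +0 fires, +1 burnt (F count now 0)
Fire out after step 11
Initially T: 19, now '.': 29
Total burnt (originally-T cells now '.'): 18

Answer: 18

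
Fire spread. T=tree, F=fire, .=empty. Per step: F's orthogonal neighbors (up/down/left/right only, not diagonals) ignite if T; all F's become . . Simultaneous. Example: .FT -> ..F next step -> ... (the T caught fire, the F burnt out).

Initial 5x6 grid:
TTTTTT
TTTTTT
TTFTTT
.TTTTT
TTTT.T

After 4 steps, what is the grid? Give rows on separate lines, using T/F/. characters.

Step 1: 4 trees catch fire, 1 burn out
  TTTTTT
  TTFTTT
  TF.FTT
  .TFTTT
  TTTT.T
Step 2: 8 trees catch fire, 4 burn out
  TTFTTT
  TF.FTT
  F...FT
  .F.FTT
  TTFT.T
Step 3: 8 trees catch fire, 8 burn out
  TF.FTT
  F...FT
  .....F
  ....FT
  TF.F.T
Step 4: 5 trees catch fire, 8 burn out
  F...FT
  .....F
  ......
  .....F
  F....T

F...FT
.....F
......
.....F
F....T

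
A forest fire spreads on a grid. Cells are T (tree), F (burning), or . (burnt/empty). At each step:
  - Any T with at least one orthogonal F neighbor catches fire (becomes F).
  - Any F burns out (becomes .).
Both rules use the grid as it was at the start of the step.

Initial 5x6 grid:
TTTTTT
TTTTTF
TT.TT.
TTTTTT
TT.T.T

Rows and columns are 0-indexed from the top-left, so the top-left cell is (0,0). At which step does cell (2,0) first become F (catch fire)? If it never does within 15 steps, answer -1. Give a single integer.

Step 1: cell (2,0)='T' (+2 fires, +1 burnt)
Step 2: cell (2,0)='T' (+3 fires, +2 burnt)
Step 3: cell (2,0)='T' (+4 fires, +3 burnt)
Step 4: cell (2,0)='T' (+4 fires, +4 burnt)
Step 5: cell (2,0)='T' (+6 fires, +4 burnt)
Step 6: cell (2,0)='F' (+3 fires, +6 burnt)
  -> target ignites at step 6
Step 7: cell (2,0)='.' (+2 fires, +3 burnt)
Step 8: cell (2,0)='.' (+1 fires, +2 burnt)
Step 9: cell (2,0)='.' (+0 fires, +1 burnt)
  fire out at step 9

6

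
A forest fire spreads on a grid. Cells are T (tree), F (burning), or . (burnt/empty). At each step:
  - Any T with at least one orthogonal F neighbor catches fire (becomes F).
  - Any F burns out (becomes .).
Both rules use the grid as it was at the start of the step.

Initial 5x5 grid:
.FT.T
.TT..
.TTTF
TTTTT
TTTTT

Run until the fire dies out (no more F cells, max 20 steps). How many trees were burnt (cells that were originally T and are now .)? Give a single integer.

Answer: 16

Derivation:
Step 1: +4 fires, +2 burnt (F count now 4)
Step 2: +5 fires, +4 burnt (F count now 5)
Step 3: +3 fires, +5 burnt (F count now 3)
Step 4: +3 fires, +3 burnt (F count now 3)
Step 5: +1 fires, +3 burnt (F count now 1)
Step 6: +0 fires, +1 burnt (F count now 0)
Fire out after step 6
Initially T: 17, now '.': 24
Total burnt (originally-T cells now '.'): 16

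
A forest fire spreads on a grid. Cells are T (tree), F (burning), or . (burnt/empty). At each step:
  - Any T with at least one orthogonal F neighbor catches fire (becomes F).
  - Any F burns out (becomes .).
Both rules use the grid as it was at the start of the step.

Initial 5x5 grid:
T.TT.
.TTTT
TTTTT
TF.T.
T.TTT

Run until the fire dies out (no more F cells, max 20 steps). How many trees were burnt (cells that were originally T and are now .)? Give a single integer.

Answer: 17

Derivation:
Step 1: +2 fires, +1 burnt (F count now 2)
Step 2: +4 fires, +2 burnt (F count now 4)
Step 3: +2 fires, +4 burnt (F count now 2)
Step 4: +4 fires, +2 burnt (F count now 4)
Step 5: +3 fires, +4 burnt (F count now 3)
Step 6: +2 fires, +3 burnt (F count now 2)
Step 7: +0 fires, +2 burnt (F count now 0)
Fire out after step 7
Initially T: 18, now '.': 24
Total burnt (originally-T cells now '.'): 17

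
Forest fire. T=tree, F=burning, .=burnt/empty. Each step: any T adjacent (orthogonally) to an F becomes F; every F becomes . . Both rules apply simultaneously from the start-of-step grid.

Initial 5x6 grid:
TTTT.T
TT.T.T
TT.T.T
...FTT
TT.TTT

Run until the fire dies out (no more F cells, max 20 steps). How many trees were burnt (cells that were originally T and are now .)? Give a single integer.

Step 1: +3 fires, +1 burnt (F count now 3)
Step 2: +3 fires, +3 burnt (F count now 3)
Step 3: +3 fires, +3 burnt (F count now 3)
Step 4: +2 fires, +3 burnt (F count now 2)
Step 5: +2 fires, +2 burnt (F count now 2)
Step 6: +2 fires, +2 burnt (F count now 2)
Step 7: +2 fires, +2 burnt (F count now 2)
Step 8: +1 fires, +2 burnt (F count now 1)
Step 9: +0 fires, +1 burnt (F count now 0)
Fire out after step 9
Initially T: 20, now '.': 28
Total burnt (originally-T cells now '.'): 18

Answer: 18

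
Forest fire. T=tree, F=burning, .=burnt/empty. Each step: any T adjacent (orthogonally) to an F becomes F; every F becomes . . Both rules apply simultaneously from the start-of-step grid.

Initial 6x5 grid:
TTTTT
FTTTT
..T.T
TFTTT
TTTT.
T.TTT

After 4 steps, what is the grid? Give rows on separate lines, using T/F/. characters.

Step 1: 5 trees catch fire, 2 burn out
  FTTTT
  .FTTT
  ..T.T
  F.FTT
  TFTT.
  T.TTT
Step 2: 6 trees catch fire, 5 burn out
  .FTTT
  ..FTT
  ..F.T
  ...FT
  F.FT.
  T.TTT
Step 3: 6 trees catch fire, 6 burn out
  ..FTT
  ...FT
  ....T
  ....F
  ...F.
  F.FTT
Step 4: 4 trees catch fire, 6 burn out
  ...FT
  ....F
  ....F
  .....
  .....
  ...FT

...FT
....F
....F
.....
.....
...FT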